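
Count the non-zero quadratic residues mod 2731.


For prime p, the number of non-zero quadratic residues is (p-1)/2.
= (2731-1)/2
= 1365

1365


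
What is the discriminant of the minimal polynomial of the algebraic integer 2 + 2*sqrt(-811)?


The element 2 + 2*sqrt(-811) has minimal polynomial:
x^2 - 4*x + 3248
Discriminant = (-4)^2 - 4*(3248)
= 16 - 12992
= -12976

-12976


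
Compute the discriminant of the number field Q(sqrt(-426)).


For K = Q(sqrt(d)) with d squarefree: disc(K) = d if d = 1 mod 4, and disc(K) = 4d if d = 2 or 3 mod 4.
Here d = -426, and d mod 4 = 2.
d = 2 mod 4, not 1 (O_K = Z[sqrt(d)]), so disc(K) = 4d = 4 * (-426) = -1704

-1704


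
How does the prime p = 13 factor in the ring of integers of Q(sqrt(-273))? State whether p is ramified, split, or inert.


K = Q(sqrt(-273)). Since d mod 4 = 3, disc(K) = -1092.
Check p | disc: -1092 mod 13 = 0.
p divides disc, so p ramifies: (p) = P^2 with e=2, f=1, g=1.
Therefore p is ramified.

ramified


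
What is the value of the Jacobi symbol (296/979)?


Compute (296/979) via quadratic reciprocity:
  pull out 2: (2/979) = -1  (since 979 mod 8 = 3)
  pull out 2: (2/979) = -1  (since 979 mod 8 = 3)
  pull out 2: (2/979) = -1  (since 979 mod 8 = 3)
  reciprocity: (37/979) -> +(979/37)
  reduce: (17/37)
  reciprocity: (17/37) -> +(37/17)
  reduce: (3/17)
  reciprocity: (3/17) -> +(17/3)
  reduce: (2/3)
  pull out 2: (2/3) = -1  (since 3 mod 8 = 3)
  (1/3) = 1
Product of signs = 1

1


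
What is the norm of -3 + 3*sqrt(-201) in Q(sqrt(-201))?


N(a + b*sqrt(d)) = a^2 - d*b^2
= (-3)^2 - (-201)*(3)^2
= 9 + 1809
= 1818

1818


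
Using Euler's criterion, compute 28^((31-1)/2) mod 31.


p = 31 is prime and the exponent is (p-1)/2 = 15, so by Euler's criterion 28^15 = (28/31) = +1 or -1 mod 31.
Compute by square-and-multiply:
  15 = 8 + 4 + 2 + 1 (binary 1111)
  Repeated squaring mod 31: 28^1 = 28, 28^2 = 9, 28^4 = 19, 28^8 = 20
  28^15 = 28^8 * 28^4 * 28^2 * 28^1 = 20 * 19 * 9 * 28 mod 31
    20 * 19 = 380 = 8 mod 31
    8 * 9 = 72 = 10 mod 31
    10 * 28 = 280 = 1 mod 31
  28^15 = 1 mod 31
Result 1: 28 is a quadratic residue mod 31.
28^15 mod 31 = 1

1


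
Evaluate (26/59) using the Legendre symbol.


p = 59 is prime, so compute (26/59) with the reciprocity algorithm (Jacobi-symbol steps: pull out 2s via (2/n), flip via reciprocity, reduce):
  pull out 2: (2/59) = -1  (since 59 mod 8 = 3)
  reciprocity: (13/59) -> +(59/13)
  reduce: (7/13)
  reciprocity: (7/13) -> +(13/7)
  reduce: (6/7)
  pull out 2: (2/7) = +1  (since 7 mod 8 = 7)
  reciprocity: (3/7) -> -(7/3)
  reduce: (1/3)
  (1/3) = 1
Product of signs = 1
(26/59) = 1

1


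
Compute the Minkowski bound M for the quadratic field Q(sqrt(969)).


d = 969, d mod 4 = 1, so disc(K) = d = 969; |disc(K)| = 969
Real quadratic field, so n = 2, s = r2 = 0, r1 = 2
M = (n!/n^n) * (4/pi)^s * sqrt(|disc(K)|) = (2!/2^2) * (4/pi)^0 * sqrt(969)
= 0.5 * 1.000000 * 31.128765
= 15.5644

15.5644


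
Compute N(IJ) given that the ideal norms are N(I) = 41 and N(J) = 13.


N(IJ) = N(I) * N(J)
= 41 * 13
= 533

533


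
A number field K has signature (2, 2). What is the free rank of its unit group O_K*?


By Dirichlet's unit theorem:
rank = r1 + r2 - 1
= 2 + 2 - 1
= 3

3


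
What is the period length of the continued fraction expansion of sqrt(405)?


Run the CF algorithm for sqrt(405).
a_0 = floor(sqrt(405)) = 20; set m_0=0, q_0=1.
Recurrence: m' = q*a - m,  q' = (d - m'^2)/q,  a' = floor((a_0 + m')/q').
  step 1: m=20, q=5, a=8
  step 2: m=20, q=1, a=40
a_2 = 2*a_0 = 40, so the period closes here.
sqrt(405) = [20; 8, 40]
Period length = 2

2


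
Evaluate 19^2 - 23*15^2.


x^2 - d*y^2
= 19^2 - 23*15^2
= 361 - 5175
= -4814

-4814


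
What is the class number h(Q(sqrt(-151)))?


K = Q(sqrt(-151)). d mod 4 = 1, so D = disc(K) = d = -151
h(K) equals the number of primitive reduced positive-definite forms (a, b, c) = a*x^2 + b*x*y + c*y^2 with b^2 - 4ac = D,
where reduced means |b| <= a <= c, with b >= 0 whenever |b| = a or a = c, and primitive means gcd(a, b, c) = 1.
Reduced forces 3a^2 <= |D| = 151, so 1 <= a <= 7; b must have the parity of D, and c = (b^2 - D)/(4a) must be an integer >= a.
Enumerate a = 1..7, b in [-a, a]:
  a=1: (1, 1, 38)  [1]
  a=2: (2, -1, 19), (2, 1, 19)  [2]
  a=3: none
  a=4: (4, -3, 10), (4, 3, 10)  [2]
  a=5: (5, -3, 8), (5, 3, 8)  [2]
  a=6..7: none
Total reduced forms: 1 + 2 + 2 + 2 = 7
h = 7

7


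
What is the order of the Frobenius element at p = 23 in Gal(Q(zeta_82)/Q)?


The Frobenius at p in Gal(Q(zeta_n)/Q) = (Z/nZ)* is the class of p, so its order is ord_82(23), the smallest k >= 1 with 23^k = 1 mod 82.
n = 82 = 2 * 41, phi(82) = 40; the order divides phi(n).
Divisors of 40: 1, 2, 4, 5, 8, 10, 20, 40
Repeated squaring mod 82: 23^1 = 23, 23^2 = 37, 23^4 = 57, 23^8 = 51, 23^16 = 59, 23^32 = 37
Test divisors in increasing order:
  k=1: 23^1 = 23 mod 82
  k=2: 23^2 = 37 mod 82
  k=4: 23^4 = 57 mod 82
  k=5: 23^5 = 57 * 23 = 81 mod 82
  k=8: 23^8 = 51 mod 82
  k=10: 23^10 = 51 * 37 = 1 mod 82  <- first divisor giving 1
Order = 10

10


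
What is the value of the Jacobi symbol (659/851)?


Compute (659/851) via quadratic reciprocity:
  reciprocity: (659/851) -> -(851/659)
  reduce: (192/659)
  pull out 2: (2/659) = -1  (since 659 mod 8 = 3)
  pull out 2: (2/659) = -1  (since 659 mod 8 = 3)
  pull out 2: (2/659) = -1  (since 659 mod 8 = 3)
  pull out 2: (2/659) = -1  (since 659 mod 8 = 3)
  pull out 2: (2/659) = -1  (since 659 mod 8 = 3)
  pull out 2: (2/659) = -1  (since 659 mod 8 = 3)
  reciprocity: (3/659) -> -(659/3)
  reduce: (2/3)
  pull out 2: (2/3) = -1  (since 3 mod 8 = 3)
  (1/3) = 1
Product of signs = -1

-1


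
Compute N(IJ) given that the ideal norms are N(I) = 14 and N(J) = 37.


N(IJ) = N(I) * N(J)
= 14 * 37
= 518

518


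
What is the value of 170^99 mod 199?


p = 199 is prime and the exponent is (p-1)/2 = 99, so by Euler's criterion 170^99 = (170/199) = +1 or -1 mod 199.
Compute by square-and-multiply:
  99 = 64 + 32 + 2 + 1 (binary 1100011)
  Repeated squaring mod 199: 170^1 = 170, 170^2 = 45, 170^4 = 35, 170^8 = 31, 170^16 = 165, 170^32 = 161, 170^64 = 51
  170^99 = 170^64 * 170^32 * 170^2 * 170^1 = 51 * 161 * 45 * 170 mod 199
    51 * 161 = 8211 = 52 mod 199
    52 * 45 = 2340 = 151 mod 199
    151 * 170 = 25670 = 198 mod 199
  170^99 = 198 mod 199
Result 198 = p - 1 = -1 mod 199: 170 is a quadratic non-residue mod 199. As a residue in [0, p-1] the value is 198.
170^99 mod 199 = 198

198


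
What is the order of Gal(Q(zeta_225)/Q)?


|Gal(Q(zeta_225)/Q)| = phi(225)
= 120

120


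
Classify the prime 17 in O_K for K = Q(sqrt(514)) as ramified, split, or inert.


K = Q(sqrt(514)). Since d mod 4 = 2, disc(K) = 2056.
Check p | disc: 2056 mod 17 = 16.
p does not divide disc. Compute Legendre symbol (d/p):
4^((17-1)/2) mod 17 = 1
(d/p) = 1, so p splits: (p) = P*P' with e=1, f=1, g=2.
Therefore p is split.

split


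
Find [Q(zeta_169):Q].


The degree equals Euler's totient phi(169).
169 = 13^2
phi(169) = 156

156


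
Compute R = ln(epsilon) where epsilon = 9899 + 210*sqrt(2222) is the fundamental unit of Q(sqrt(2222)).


epsilon = 9899 + 210*sqrt(2222)
= 19797.9999
R = ln(19797.9999)
= 9.8933

9.8933


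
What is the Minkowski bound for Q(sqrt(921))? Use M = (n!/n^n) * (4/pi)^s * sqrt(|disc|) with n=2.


d = 921, d mod 4 = 1, so disc(K) = d = 921; |disc(K)| = 921
Real quadratic field, so n = 2, s = r2 = 0, r1 = 2
M = (n!/n^n) * (4/pi)^s * sqrt(|disc(K)|) = (2!/2^2) * (4/pi)^0 * sqrt(921)
= 0.5 * 1.000000 * 30.347982
= 15.1740

15.1740


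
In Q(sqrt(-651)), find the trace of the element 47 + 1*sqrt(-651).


Tr(a + b*sqrt(d)) = (a + b*sqrt(d)) + (a - b*sqrt(d)) = 2a
= 2 * (47)
= 94

94


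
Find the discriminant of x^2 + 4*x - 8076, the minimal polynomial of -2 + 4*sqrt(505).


The element -2 + 4*sqrt(505) has minimal polynomial:
x^2 + 4*x - 8076
Discriminant = (4)^2 - 4*(-8076)
= 16 + 32304
= 32320

32320


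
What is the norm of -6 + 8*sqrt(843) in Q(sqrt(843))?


N(a + b*sqrt(d)) = a^2 - d*b^2
= (-6)^2 - (843)*(8)^2
= 36 - 53952
= -53916

-53916


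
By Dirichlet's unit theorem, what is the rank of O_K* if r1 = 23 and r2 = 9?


By Dirichlet's unit theorem:
rank = r1 + r2 - 1
= 23 + 9 - 1
= 31

31


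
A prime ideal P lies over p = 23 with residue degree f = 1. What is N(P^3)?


N(P^a) = p^(a*f)
= 23^(3*1)
= 23^3
= 12167

12167


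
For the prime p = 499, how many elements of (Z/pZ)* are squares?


For prime p, the number of non-zero quadratic residues is (p-1)/2.
= (499-1)/2
= 249

249


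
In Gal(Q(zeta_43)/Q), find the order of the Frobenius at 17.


The Frobenius at p in Gal(Q(zeta_n)/Q) = (Z/nZ)* is the class of p, so its order is ord_43(17), the smallest k >= 1 with 17^k = 1 mod 43.
n = 43 = 43, phi(43) = 42; the order divides phi(n).
Divisors of 42: 1, 2, 3, 6, 7, 14, 21, 42
Repeated squaring mod 43: 17^1 = 17, 17^2 = 31, 17^4 = 15, 17^8 = 10, 17^16 = 14, 17^32 = 24
Test divisors in increasing order:
  k=1: 17^1 = 17 mod 43
  k=2: 17^2 = 31 mod 43
  k=3: 17^3 = 31 * 17 = 11 mod 43
  k=6: 17^6 = 15 * 31 = 35 mod 43
  k=7: 17^7 = 15 * 31 * 17 = 36 mod 43
  k=14: 17^14 = 10 * 15 * 31 = 6 mod 43
  k=21: 17^21 = 14 * 15 * 17 = 1 mod 43  <- first divisor giving 1
Order = 21

21


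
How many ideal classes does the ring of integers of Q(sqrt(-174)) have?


K = Q(sqrt(-174)). d mod 4 = 2, so D = disc(K) = 4d = -696
h(K) equals the number of primitive reduced positive-definite forms (a, b, c) = a*x^2 + b*x*y + c*y^2 with b^2 - 4ac = D,
where reduced means |b| <= a <= c, with b >= 0 whenever |b| = a or a = c, and primitive means gcd(a, b, c) = 1.
Reduced forces 3a^2 <= |D| = 696, so 1 <= a <= 15; b must have the parity of D, and c = (b^2 - D)/(4a) must be an integer >= a.
Enumerate a = 1..15, b in [-a, a]:
  a=1: (1, 0, 174)  [1]
  a=2: (2, 0, 87)  [1]
  a=3: (3, 0, 58)  [1]
  a=4: none
  a=5: (5, -2, 35), (5, 2, 35)  [2]
  a=6: (6, 0, 29)  [1]
  a=7: (7, -2, 25), (7, 2, 25)  [2]
  a=8..9: none
  a=10: (10, -8, 19), (10, 8, 19)  [2]
  a=11..13: none
  a=14: (14, -12, 15), (14, 12, 15)  [2]
  a=15: none
Total reduced forms: 1 + 1 + 1 + 2 + 1 + 2 + 2 + 2 = 12
h = 12

12


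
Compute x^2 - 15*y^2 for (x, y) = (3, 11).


x^2 - d*y^2
= 3^2 - 15*11^2
= 9 - 1815
= -1806

-1806


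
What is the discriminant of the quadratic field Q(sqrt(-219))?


For K = Q(sqrt(d)) with d squarefree: disc(K) = d if d = 1 mod 4, and disc(K) = 4d if d = 2 or 3 mod 4.
Here d = -219, and d mod 4 = 1.
d = 1 mod 4 (O_K = Z[(1+sqrt(d))/2]), so disc(K) = d = -219

-219


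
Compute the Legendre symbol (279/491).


p = 491 is prime, so compute (279/491) with the reciprocity algorithm (Jacobi-symbol steps: pull out 2s via (2/n), flip via reciprocity, reduce):
  reciprocity: (279/491) -> -(491/279)
  reduce: (212/279)
  pull out 2: (2/279) = +1  (since 279 mod 8 = 7)
  pull out 2: (2/279) = +1  (since 279 mod 8 = 7)
  reciprocity: (53/279) -> +(279/53)
  reduce: (14/53)
  pull out 2: (2/53) = -1  (since 53 mod 8 = 5)
  reciprocity: (7/53) -> +(53/7)
  reduce: (4/7)
  pull out 2: (2/7) = +1  (since 7 mod 8 = 7)
  pull out 2: (2/7) = +1  (since 7 mod 8 = 7)
  (1/7) = 1
Product of signs = 1
(279/491) = 1

1


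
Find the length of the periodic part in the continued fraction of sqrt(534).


Run the CF algorithm for sqrt(534).
a_0 = floor(sqrt(534)) = 23; set m_0=0, q_0=1.
Recurrence: m' = q*a - m,  q' = (d - m'^2)/q,  a' = floor((a_0 + m')/q').
  step 1: m=23, q=5, a=9
  step 2: m=22, q=10, a=4
  step 3: m=18, q=21, a=1
  step 4: m=3, q=25, a=1
  step 5: m=22, q=2, a=22
  step 6: m=22, q=25, a=1
  step 7: m=3, q=21, a=1
  step 8: m=18, q=10, a=4
  step 9: m=22, q=5, a=9
  step 10: m=23, q=1, a=46
a_10 = 2*a_0 = 46, so the period closes here.
sqrt(534) = [23; 9, 4, 1, 1, 22, 1, 1, 4, 9, 46]
Period length = 10

10


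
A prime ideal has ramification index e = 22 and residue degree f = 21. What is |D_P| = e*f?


|D_P| = e * f
= 22 * 21
= 462

462


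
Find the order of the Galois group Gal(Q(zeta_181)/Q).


|Gal(Q(zeta_181)/Q)| = phi(181)
= 180

180


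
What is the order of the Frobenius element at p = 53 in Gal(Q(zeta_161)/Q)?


The Frobenius at p in Gal(Q(zeta_n)/Q) = (Z/nZ)* is the class of p, so its order is ord_161(53), the smallest k >= 1 with 53^k = 1 mod 161.
n = 161 = 7 * 23, phi(161) = 132; the order divides phi(n).
Divisors of 132: 1, 2, 3, 4, 6, 11, 12, 22, 33, 44, 66, 132
Repeated squaring mod 161: 53^1 = 53, 53^2 = 72, 53^4 = 32, 53^8 = 58, 53^16 = 144, 53^32 = 128, 53^64 = 123, 53^128 = 156
Test divisors in increasing order:
  k=1: 53^1 = 53 mod 161
  k=2: 53^2 = 72 mod 161
  k=3: 53^3 = 72 * 53 = 113 mod 161
  k=4: 53^4 = 32 mod 161
  k=6: 53^6 = 32 * 72 = 50 mod 161
  k=11: 53^11 = 58 * 72 * 53 = 114 mod 161
  k=12: 53^12 = 58 * 32 = 85 mod 161
  k=22: 53^22 = 144 * 32 * 72 = 116 mod 161
  k=33: 53^33 = 128 * 53 = 22 mod 161
  k=44: 53^44 = 128 * 58 * 32 = 93 mod 161
  k=66: 53^66 = 123 * 72 = 1 mod 161  <- first divisor giving 1
Order = 66

66


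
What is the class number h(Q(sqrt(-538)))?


K = Q(sqrt(-538)). d mod 4 = 2, so D = disc(K) = 4d = -2152
h(K) equals the number of primitive reduced positive-definite forms (a, b, c) = a*x^2 + b*x*y + c*y^2 with b^2 - 4ac = D,
where reduced means |b| <= a <= c, with b >= 0 whenever |b| = a or a = c, and primitive means gcd(a, b, c) = 1.
Reduced forces 3a^2 <= |D| = 2152, so 1 <= a <= 26; b must have the parity of D, and c = (b^2 - D)/(4a) must be an integer >= a.
Enumerate a = 1..26, b in [-a, a]:
  a=1: (1, 0, 538)  [1]
  a=2: (2, 0, 269)  [1]
  a=3..6: none
  a=7: (7, -2, 77), (7, 2, 77)  [2]
  a=8..10: none
  a=11: (11, -2, 49), (11, 2, 49)  [2]
  a=12..13: none
  a=14: (14, -12, 41), (14, 12, 41)  [2]
  a=15..21: none
  a=22: (22, -20, 29), (22, 20, 29)  [2]
  a=23..26: none
Total reduced forms: 1 + 1 + 2 + 2 + 2 + 2 = 10
h = 10

10


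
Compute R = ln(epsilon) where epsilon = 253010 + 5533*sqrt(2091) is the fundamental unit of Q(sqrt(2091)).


epsilon = 253010 + 5533*sqrt(2091)
= 506020.0000
R = ln(506020.0000)
= 13.1343

13.1343


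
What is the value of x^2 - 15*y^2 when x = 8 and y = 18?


x^2 - d*y^2
= 8^2 - 15*18^2
= 64 - 4860
= -4796

-4796


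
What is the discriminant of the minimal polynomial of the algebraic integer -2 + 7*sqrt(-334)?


The element -2 + 7*sqrt(-334) has minimal polynomial:
x^2 + 4*x + 16370
Discriminant = (4)^2 - 4*(16370)
= 16 - 65480
= -65464

-65464


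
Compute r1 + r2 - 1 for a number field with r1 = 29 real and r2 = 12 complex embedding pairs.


By Dirichlet's unit theorem:
rank = r1 + r2 - 1
= 29 + 12 - 1
= 40

40


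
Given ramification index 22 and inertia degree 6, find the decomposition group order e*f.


|D_P| = e * f
= 22 * 6
= 132

132


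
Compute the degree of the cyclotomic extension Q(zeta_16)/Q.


The degree equals Euler's totient phi(16).
16 = 2^4
phi(16) = 8

8


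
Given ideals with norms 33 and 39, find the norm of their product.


N(IJ) = N(I) * N(J)
= 33 * 39
= 1287

1287


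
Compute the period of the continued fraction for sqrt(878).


Run the CF algorithm for sqrt(878).
a_0 = floor(sqrt(878)) = 29; set m_0=0, q_0=1.
Recurrence: m' = q*a - m,  q' = (d - m'^2)/q,  a' = floor((a_0 + m')/q').
  step 1: m=29, q=37, a=1
  step 2: m=8, q=22, a=1
  step 3: m=14, q=31, a=1
  step 4: m=17, q=19, a=2
  step 5: m=21, q=23, a=2
  step 6: m=25, q=11, a=4
  step 7: m=19, q=47, a=1
  step 8: m=28, q=2, a=28
  step 9: m=28, q=47, a=1
  step 10: m=19, q=11, a=4
  step 11: m=25, q=23, a=2
  step 12: m=21, q=19, a=2
  step 13: m=17, q=31, a=1
  step 14: m=14, q=22, a=1
  step 15: m=8, q=37, a=1
  step 16: m=29, q=1, a=58
a_16 = 2*a_0 = 58, so the period closes here.
sqrt(878) = [29; 1, 1, 1, 2, 2, 4, 1, 28, 1, 4, 2, 2, 1, 1, 1, 58]
Period length = 16

16


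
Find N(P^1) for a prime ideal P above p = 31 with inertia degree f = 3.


N(P^a) = p^(a*f)
= 31^(1*3)
= 31^3
= 29791

29791


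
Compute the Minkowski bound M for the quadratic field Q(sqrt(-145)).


d = -145, d mod 4 = 3, so disc(K) = 4d = -580; |disc(K)| = 580
Imaginary quadratic field, so n = 2, s = r2 = 1, r1 = 0
M = (n!/n^n) * (4/pi)^s * sqrt(|disc(K)|) = (2!/2^2) * (4/pi)^1 * sqrt(580)
= 0.5 * 1.273240 * 24.083189
= 15.3318

15.3318


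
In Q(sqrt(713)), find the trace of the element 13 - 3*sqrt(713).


Tr(a + b*sqrt(d)) = (a + b*sqrt(d)) + (a - b*sqrt(d)) = 2a
= 2 * (13)
= 26

26


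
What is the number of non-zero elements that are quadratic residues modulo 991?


For prime p, the number of non-zero quadratic residues is (p-1)/2.
= (991-1)/2
= 495

495


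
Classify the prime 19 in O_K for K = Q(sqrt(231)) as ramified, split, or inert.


K = Q(sqrt(231)). Since d mod 4 = 3, disc(K) = 924.
Check p | disc: 924 mod 19 = 12.
p does not divide disc. Compute Legendre symbol (d/p):
3^((19-1)/2) mod 19 = -1
(d/p) = -1, so p is inert: (p) stays prime with e=1, f=2, g=1.
Therefore p is inert.

inert


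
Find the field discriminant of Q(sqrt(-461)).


For K = Q(sqrt(d)) with d squarefree: disc(K) = d if d = 1 mod 4, and disc(K) = 4d if d = 2 or 3 mod 4.
Here d = -461, and d mod 4 = 3.
d = 3 mod 4, not 1 (O_K = Z[sqrt(d)]), so disc(K) = 4d = 4 * (-461) = -1844

-1844


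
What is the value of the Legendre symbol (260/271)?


p = 271 is prime, so compute (260/271) with the reciprocity algorithm (Jacobi-symbol steps: pull out 2s via (2/n), flip via reciprocity, reduce):
  pull out 2: (2/271) = +1  (since 271 mod 8 = 7)
  pull out 2: (2/271) = +1  (since 271 mod 8 = 7)
  reciprocity: (65/271) -> +(271/65)
  reduce: (11/65)
  reciprocity: (11/65) -> +(65/11)
  reduce: (10/11)
  pull out 2: (2/11) = -1  (since 11 mod 8 = 3)
  reciprocity: (5/11) -> +(11/5)
  reduce: (1/5)
  (1/5) = 1
Product of signs = -1
(260/271) = -1

-1


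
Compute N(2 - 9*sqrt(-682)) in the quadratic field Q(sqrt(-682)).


N(a + b*sqrt(d)) = a^2 - d*b^2
= (2)^2 - (-682)*(-9)^2
= 4 + 55242
= 55246

55246


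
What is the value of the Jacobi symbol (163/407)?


Compute (163/407) via quadratic reciprocity:
  reciprocity: (163/407) -> -(407/163)
  reduce: (81/163)
  reciprocity: (81/163) -> +(163/81)
  reduce: (1/81)
  (1/81) = 1
Product of signs = -1

-1


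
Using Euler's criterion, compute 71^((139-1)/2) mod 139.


p = 139 is prime and the exponent is (p-1)/2 = 69, so by Euler's criterion 71^69 = (71/139) = +1 or -1 mod 139.
Compute by square-and-multiply:
  69 = 64 + 4 + 1 (binary 1000101)
  Repeated squaring mod 139: 71^1 = 71, 71^2 = 37, 71^4 = 118, 71^8 = 24, 71^16 = 20, 71^32 = 122, 71^64 = 11
  71^69 = 71^64 * 71^4 * 71^1 = 11 * 118 * 71 mod 139
    11 * 118 = 1298 = 47 mod 139
    47 * 71 = 3337 = 1 mod 139
  71^69 = 1 mod 139
Result 1: 71 is a quadratic residue mod 139.
71^69 mod 139 = 1

1


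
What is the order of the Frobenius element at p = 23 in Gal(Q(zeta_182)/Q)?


The Frobenius at p in Gal(Q(zeta_n)/Q) = (Z/nZ)* is the class of p, so its order is ord_182(23), the smallest k >= 1 with 23^k = 1 mod 182.
n = 182 = 2 * 7 * 13, phi(182) = 72; the order divides phi(n).
Divisors of 72: 1, 2, 3, 4, 6, 8, 9, 12, 18, 24, 36, 72
Repeated squaring mod 182: 23^1 = 23, 23^2 = 165, 23^4 = 107, 23^8 = 165, 23^16 = 107, 23^32 = 165, 23^64 = 107
Test divisors in increasing order:
  k=1: 23^1 = 23 mod 182
  k=2: 23^2 = 165 mod 182
  k=3: 23^3 = 165 * 23 = 155 mod 182
  k=4: 23^4 = 107 mod 182
  k=6: 23^6 = 107 * 165 = 1 mod 182  <- first divisor giving 1
Order = 6

6


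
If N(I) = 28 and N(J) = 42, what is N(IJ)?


N(IJ) = N(I) * N(J)
= 28 * 42
= 1176

1176


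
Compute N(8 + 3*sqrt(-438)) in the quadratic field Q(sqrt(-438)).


N(a + b*sqrt(d)) = a^2 - d*b^2
= (8)^2 - (-438)*(3)^2
= 64 + 3942
= 4006

4006


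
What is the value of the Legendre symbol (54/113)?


p = 113 is prime, so compute (54/113) with the reciprocity algorithm (Jacobi-symbol steps: pull out 2s via (2/n), flip via reciprocity, reduce):
  pull out 2: (2/113) = +1  (since 113 mod 8 = 1)
  reciprocity: (27/113) -> +(113/27)
  reduce: (5/27)
  reciprocity: (5/27) -> +(27/5)
  reduce: (2/5)
  pull out 2: (2/5) = -1  (since 5 mod 8 = 5)
  (1/5) = 1
Product of signs = -1
(54/113) = -1

-1


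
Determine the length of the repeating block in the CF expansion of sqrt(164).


Run the CF algorithm for sqrt(164).
a_0 = floor(sqrt(164)) = 12; set m_0=0, q_0=1.
Recurrence: m' = q*a - m,  q' = (d - m'^2)/q,  a' = floor((a_0 + m')/q').
  step 1: m=12, q=20, a=1
  step 2: m=8, q=5, a=4
  step 3: m=12, q=4, a=6
  step 4: m=12, q=5, a=4
  step 5: m=8, q=20, a=1
  step 6: m=12, q=1, a=24
a_6 = 2*a_0 = 24, so the period closes here.
sqrt(164) = [12; 1, 4, 6, 4, 1, 24]
Period length = 6

6


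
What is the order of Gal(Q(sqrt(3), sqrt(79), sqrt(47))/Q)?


The 3 square roots of distinct primes are multiplicatively independent over Q,
so [K:Q] = 2^3 and Gal(K/Q) is isomorphic to (Z/2Z)^3.
|Gal| = 2^3 = 8

8


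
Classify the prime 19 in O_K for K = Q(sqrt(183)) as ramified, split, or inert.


K = Q(sqrt(183)). Since d mod 4 = 3, disc(K) = 732.
Check p | disc: 732 mod 19 = 10.
p does not divide disc. Compute Legendre symbol (d/p):
12^((19-1)/2) mod 19 = -1
(d/p) = -1, so p is inert: (p) stays prime with e=1, f=2, g=1.
Therefore p is inert.

inert


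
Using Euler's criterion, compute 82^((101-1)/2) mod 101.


p = 101 is prime and the exponent is (p-1)/2 = 50, so by Euler's criterion 82^50 = (82/101) = +1 or -1 mod 101.
Compute by square-and-multiply:
  50 = 32 + 16 + 2 (binary 110010)
  Repeated squaring mod 101: 82^1 = 82, 82^2 = 58, 82^4 = 31, 82^8 = 52, 82^16 = 78, 82^32 = 24
  82^50 = 82^32 * 82^16 * 82^2 = 24 * 78 * 58 mod 101
    24 * 78 = 1872 = 54 mod 101
    54 * 58 = 3132 = 1 mod 101
  82^50 = 1 mod 101
Result 1: 82 is a quadratic residue mod 101.
82^50 mod 101 = 1

1


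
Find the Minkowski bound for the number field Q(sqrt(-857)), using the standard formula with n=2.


d = -857, d mod 4 = 3, so disc(K) = 4d = -3428; |disc(K)| = 3428
Imaginary quadratic field, so n = 2, s = r2 = 1, r1 = 0
M = (n!/n^n) * (4/pi)^s * sqrt(|disc(K)|) = (2!/2^2) * (4/pi)^1 * sqrt(3428)
= 0.5 * 1.273240 * 58.549125
= 37.2735

37.2735


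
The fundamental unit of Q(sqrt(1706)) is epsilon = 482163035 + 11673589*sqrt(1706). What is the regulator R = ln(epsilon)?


epsilon = 482163035 + 11673589*sqrt(1706)
= 9.6433e+08
R = ln(9.6433e+08)
= 20.6869

20.6869


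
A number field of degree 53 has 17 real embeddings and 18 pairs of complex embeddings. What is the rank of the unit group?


By Dirichlet's unit theorem:
rank = r1 + r2 - 1
= 17 + 18 - 1
= 34

34


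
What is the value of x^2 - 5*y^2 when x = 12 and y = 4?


x^2 - d*y^2
= 12^2 - 5*4^2
= 144 - 80
= 64

64


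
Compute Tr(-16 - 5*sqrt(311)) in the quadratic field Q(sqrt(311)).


Tr(a + b*sqrt(d)) = (a + b*sqrt(d)) + (a - b*sqrt(d)) = 2a
= 2 * (-16)
= -32

-32


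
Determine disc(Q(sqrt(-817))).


For K = Q(sqrt(d)) with d squarefree: disc(K) = d if d = 1 mod 4, and disc(K) = 4d if d = 2 or 3 mod 4.
Here d = -817, and d mod 4 = 3.
d = 3 mod 4, not 1 (O_K = Z[sqrt(d)]), so disc(K) = 4d = 4 * (-817) = -3268

-3268


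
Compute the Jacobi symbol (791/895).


Compute (791/895) via quadratic reciprocity:
  reciprocity: (791/895) -> -(895/791)
  reduce: (104/791)
  pull out 2: (2/791) = +1  (since 791 mod 8 = 7)
  pull out 2: (2/791) = +1  (since 791 mod 8 = 7)
  pull out 2: (2/791) = +1  (since 791 mod 8 = 7)
  reciprocity: (13/791) -> +(791/13)
  reduce: (11/13)
  reciprocity: (11/13) -> +(13/11)
  reduce: (2/11)
  pull out 2: (2/11) = -1  (since 11 mod 8 = 3)
  (1/11) = 1
Product of signs = 1

1


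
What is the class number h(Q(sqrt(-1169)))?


K = Q(sqrt(-1169)). d mod 4 = 3, so D = disc(K) = 4d = -4676
h(K) equals the number of primitive reduced positive-definite forms (a, b, c) = a*x^2 + b*x*y + c*y^2 with b^2 - 4ac = D,
where reduced means |b| <= a <= c, with b >= 0 whenever |b| = a or a = c, and primitive means gcd(a, b, c) = 1.
Reduced forces 3a^2 <= |D| = 4676, so 1 <= a <= 39; b must have the parity of D, and c = (b^2 - D)/(4a) must be an integer >= a.
Enumerate a = 1..39, b in [-a, a]:
  a=1: (1, 0, 1169)  [1]
  a=2: (2, 2, 585)  [1]
  a=3: (3, -2, 390), (3, 2, 390)  [2]
  a=4: none
  a=5: (5, -2, 234), (5, 2, 234)  [2]
  a=6: (6, -2, 195), (6, 2, 195)  [2]
  a=7: (7, 0, 167)  [1]
  a=8: none
  a=9: (9, -2, 130), (9, 2, 130)  [2]
  a=10: (10, -2, 117), (10, 2, 117)  [2]
  a=11..12: none
  a=13: (13, -2, 90), (13, 2, 90)  [2]
  a=14: (14, 14, 87)  [1]
  a=15: (15, -8, 79), (15, -2, 78), (15, 2, 78), (15, 8, 79)  [4]
  a=16: none
  a=17: (17, -4, 69), (17, 4, 69)  [2]
  a=18: (18, -2, 65), (18, 2, 65)  [2]
  a=19: (19, -6, 62), (19, 6, 62)  [2]
  a=20: none
  a=21: (21, -14, 58), (21, 14, 58)  [2]
  a=22: none
  a=23: (23, -4, 51), (23, 4, 51)  [2]
  a=24: none
  a=25: (25, -18, 50), (25, 18, 50)  [2]
  a=26: (26, -2, 45), (26, 2, 45)  [2]
  a=27: (27, -20, 47), (27, 20, 47)  [2]
  a=28: none
  a=29: (29, -14, 42), (29, 14, 42)  [2]
  a=30: (30, -22, 43), (30, -2, 39), (30, 2, 39), (30, 22, 43)  [4]
  a=31: (31, -6, 38), (31, 6, 38)  [2]
  a=32..33: none
  a=34: (34, -30, 41), (34, 30, 41)  [2]
  a=35: (35, -28, 39), (35, 28, 39)  [2]
  a=36..39: none
Total reduced forms: 1 + 1 + 2 + 2 + 2 + 1 + 2 + 2 + 2 + 1 + 4 + 2 + 2 + 2 + 2 + 2 + 2 + 2 + 2 + 2 + 4 + 2 + 2 + 2 = 48
h = 48

48


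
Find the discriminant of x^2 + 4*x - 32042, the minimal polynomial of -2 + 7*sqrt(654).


The element -2 + 7*sqrt(654) has minimal polynomial:
x^2 + 4*x - 32042
Discriminant = (4)^2 - 4*(-32042)
= 16 + 128168
= 128184

128184


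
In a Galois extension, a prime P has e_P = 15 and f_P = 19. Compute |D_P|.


|D_P| = e * f
= 15 * 19
= 285

285


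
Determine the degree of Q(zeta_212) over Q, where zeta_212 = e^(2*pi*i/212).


The degree equals Euler's totient phi(212).
212 = 2^2 * 53
phi(212) = 104

104


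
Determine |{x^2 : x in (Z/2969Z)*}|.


For prime p, the number of non-zero quadratic residues is (p-1)/2.
= (2969-1)/2
= 1484

1484


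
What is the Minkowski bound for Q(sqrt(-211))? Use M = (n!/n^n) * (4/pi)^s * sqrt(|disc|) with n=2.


d = -211, d mod 4 = 1, so disc(K) = d = -211; |disc(K)| = 211
Imaginary quadratic field, so n = 2, s = r2 = 1, r1 = 0
M = (n!/n^n) * (4/pi)^s * sqrt(|disc(K)|) = (2!/2^2) * (4/pi)^1 * sqrt(211)
= 0.5 * 1.273240 * 14.525839
= 9.2474

9.2474


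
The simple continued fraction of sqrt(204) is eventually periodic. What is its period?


Run the CF algorithm for sqrt(204).
a_0 = floor(sqrt(204)) = 14; set m_0=0, q_0=1.
Recurrence: m' = q*a - m,  q' = (d - m'^2)/q,  a' = floor((a_0 + m')/q').
  step 1: m=14, q=8, a=3
  step 2: m=10, q=13, a=1
  step 3: m=3, q=15, a=1
  step 4: m=12, q=4, a=6
  step 5: m=12, q=15, a=1
  step 6: m=3, q=13, a=1
  step 7: m=10, q=8, a=3
  step 8: m=14, q=1, a=28
a_8 = 2*a_0 = 28, so the period closes here.
sqrt(204) = [14; 3, 1, 1, 6, 1, 1, 3, 28]
Period length = 8

8


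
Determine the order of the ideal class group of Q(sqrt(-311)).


K = Q(sqrt(-311)). d mod 4 = 1, so D = disc(K) = d = -311
h(K) equals the number of primitive reduced positive-definite forms (a, b, c) = a*x^2 + b*x*y + c*y^2 with b^2 - 4ac = D,
where reduced means |b| <= a <= c, with b >= 0 whenever |b| = a or a = c, and primitive means gcd(a, b, c) = 1.
Reduced forces 3a^2 <= |D| = 311, so 1 <= a <= 10; b must have the parity of D, and c = (b^2 - D)/(4a) must be an integer >= a.
Enumerate a = 1..10, b in [-a, a]:
  a=1: (1, 1, 78)  [1]
  a=2: (2, -1, 39), (2, 1, 39)  [2]
  a=3: (3, -1, 26), (3, 1, 26)  [2]
  a=4: (4, -3, 20), (4, 3, 20)  [2]
  a=5: (5, -3, 16), (5, 3, 16)  [2]
  a=6: (6, -5, 14), (6, -1, 13), (6, 1, 13), (6, 5, 14)  [4]
  a=7: (7, -5, 12), (7, 5, 12)  [2]
  a=8: (8, -3, 10), (8, 3, 10)  [2]
  a=9: (9, -7, 10), (9, 7, 10)  [2]
  a=10: none
Total reduced forms: 1 + 2 + 2 + 2 + 2 + 4 + 2 + 2 + 2 = 19
h = 19

19


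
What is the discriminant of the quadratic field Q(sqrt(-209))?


For K = Q(sqrt(d)) with d squarefree: disc(K) = d if d = 1 mod 4, and disc(K) = 4d if d = 2 or 3 mod 4.
Here d = -209, and d mod 4 = 3.
d = 3 mod 4, not 1 (O_K = Z[sqrt(d)]), so disc(K) = 4d = 4 * (-209) = -836

-836


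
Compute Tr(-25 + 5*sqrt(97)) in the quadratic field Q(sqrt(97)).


Tr(a + b*sqrt(d)) = (a + b*sqrt(d)) + (a - b*sqrt(d)) = 2a
= 2 * (-25)
= -50

-50


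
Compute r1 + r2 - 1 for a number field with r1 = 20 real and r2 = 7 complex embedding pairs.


By Dirichlet's unit theorem:
rank = r1 + r2 - 1
= 20 + 7 - 1
= 26

26


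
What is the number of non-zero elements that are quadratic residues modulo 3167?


For prime p, the number of non-zero quadratic residues is (p-1)/2.
= (3167-1)/2
= 1583

1583


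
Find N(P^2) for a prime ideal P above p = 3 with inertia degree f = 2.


N(P^a) = p^(a*f)
= 3^(2*2)
= 3^4
= 81

81


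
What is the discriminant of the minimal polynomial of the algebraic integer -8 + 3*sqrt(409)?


The element -8 + 3*sqrt(409) has minimal polynomial:
x^2 + 16*x - 3617
Discriminant = (16)^2 - 4*(-3617)
= 256 + 14468
= 14724

14724


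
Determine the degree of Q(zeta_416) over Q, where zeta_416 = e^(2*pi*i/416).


The degree equals Euler's totient phi(416).
416 = 2^5 * 13
phi(416) = 192

192


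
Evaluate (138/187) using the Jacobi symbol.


Compute (138/187) via quadratic reciprocity:
  pull out 2: (2/187) = -1  (since 187 mod 8 = 3)
  reciprocity: (69/187) -> +(187/69)
  reduce: (49/69)
  reciprocity: (49/69) -> +(69/49)
  reduce: (20/49)
  pull out 2: (2/49) = +1  (since 49 mod 8 = 1)
  pull out 2: (2/49) = +1  (since 49 mod 8 = 1)
  reciprocity: (5/49) -> +(49/5)
  reduce: (4/5)
  pull out 2: (2/5) = -1  (since 5 mod 8 = 5)
  pull out 2: (2/5) = -1  (since 5 mod 8 = 5)
  (1/5) = 1
Product of signs = -1

-1


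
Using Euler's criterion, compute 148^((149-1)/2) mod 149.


p = 149 is prime and the exponent is (p-1)/2 = 74, so by Euler's criterion 148^74 = (148/149) = +1 or -1 mod 149.
Compute by square-and-multiply:
  74 = 64 + 8 + 2 (binary 1001010)
  Repeated squaring mod 149: 148^1 = 148, 148^2 = 1, 148^4 = 1, 148^8 = 1, 148^16 = 1, 148^32 = 1, 148^64 = 1
  148^74 = 148^64 * 148^8 * 148^2 = 1 * 1 * 1 mod 149
    1 * 1 = 1 = 1 mod 149
    1 * 1 = 1 = 1 mod 149
  148^74 = 1 mod 149
Result 1: 148 is a quadratic residue mod 149.
148^74 mod 149 = 1

1


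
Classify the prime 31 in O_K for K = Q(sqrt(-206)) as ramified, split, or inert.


K = Q(sqrt(-206)). Since d mod 4 = 2, disc(K) = -824.
Check p | disc: -824 mod 31 = 13.
p does not divide disc. Compute Legendre symbol (d/p):
11^((31-1)/2) mod 31 = -1
(d/p) = -1, so p is inert: (p) stays prime with e=1, f=2, g=1.
Therefore p is inert.

inert


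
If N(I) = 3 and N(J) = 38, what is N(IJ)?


N(IJ) = N(I) * N(J)
= 3 * 38
= 114

114


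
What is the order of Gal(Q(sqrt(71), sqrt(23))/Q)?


The 2 square roots of distinct primes are multiplicatively independent over Q,
so [K:Q] = 2^2 and Gal(K/Q) is isomorphic to (Z/2Z)^2.
|Gal| = 2^2 = 4

4


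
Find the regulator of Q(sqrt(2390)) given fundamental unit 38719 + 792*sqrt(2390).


epsilon = 38719 + 792*sqrt(2390)
= 77438.0000
R = ln(77438.0000)
= 11.2572

11.2572


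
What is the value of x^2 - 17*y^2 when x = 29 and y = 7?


x^2 - d*y^2
= 29^2 - 17*7^2
= 841 - 833
= 8

8


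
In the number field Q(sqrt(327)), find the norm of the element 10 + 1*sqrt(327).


N(a + b*sqrt(d)) = a^2 - d*b^2
= (10)^2 - (327)*(1)^2
= 100 - 327
= -227

-227


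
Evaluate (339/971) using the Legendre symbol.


p = 971 is prime, so compute (339/971) with the reciprocity algorithm (Jacobi-symbol steps: pull out 2s via (2/n), flip via reciprocity, reduce):
  reciprocity: (339/971) -> -(971/339)
  reduce: (293/339)
  reciprocity: (293/339) -> +(339/293)
  reduce: (46/293)
  pull out 2: (2/293) = -1  (since 293 mod 8 = 5)
  reciprocity: (23/293) -> +(293/23)
  reduce: (17/23)
  reciprocity: (17/23) -> +(23/17)
  reduce: (6/17)
  pull out 2: (2/17) = +1  (since 17 mod 8 = 1)
  reciprocity: (3/17) -> +(17/3)
  reduce: (2/3)
  pull out 2: (2/3) = -1  (since 3 mod 8 = 3)
  (1/3) = 1
Product of signs = -1
(339/971) = -1

-1


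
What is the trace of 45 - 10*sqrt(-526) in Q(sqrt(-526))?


Tr(a + b*sqrt(d)) = (a + b*sqrt(d)) + (a - b*sqrt(d)) = 2a
= 2 * (45)
= 90

90


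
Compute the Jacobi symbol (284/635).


Compute (284/635) via quadratic reciprocity:
  pull out 2: (2/635) = -1  (since 635 mod 8 = 3)
  pull out 2: (2/635) = -1  (since 635 mod 8 = 3)
  reciprocity: (71/635) -> -(635/71)
  reduce: (67/71)
  reciprocity: (67/71) -> -(71/67)
  reduce: (4/67)
  pull out 2: (2/67) = -1  (since 67 mod 8 = 3)
  pull out 2: (2/67) = -1  (since 67 mod 8 = 3)
  (1/67) = 1
Product of signs = 1

1


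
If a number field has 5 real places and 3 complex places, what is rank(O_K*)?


By Dirichlet's unit theorem:
rank = r1 + r2 - 1
= 5 + 3 - 1
= 7

7


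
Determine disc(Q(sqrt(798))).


For K = Q(sqrt(d)) with d squarefree: disc(K) = d if d = 1 mod 4, and disc(K) = 4d if d = 2 or 3 mod 4.
Here d = 798, and d mod 4 = 2.
d = 2 mod 4, not 1 (O_K = Z[sqrt(d)]), so disc(K) = 4d = 4 * (798) = 3192

3192


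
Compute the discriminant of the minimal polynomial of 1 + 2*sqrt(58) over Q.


The element 1 + 2*sqrt(58) has minimal polynomial:
x^2 - 2*x - 231
Discriminant = (-2)^2 - 4*(-231)
= 4 + 924
= 928

928


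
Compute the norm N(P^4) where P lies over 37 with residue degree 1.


N(P^a) = p^(a*f)
= 37^(4*1)
= 37^4
= 1874161

1874161


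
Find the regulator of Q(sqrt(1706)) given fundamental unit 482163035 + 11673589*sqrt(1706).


epsilon = 482163035 + 11673589*sqrt(1706)
= 9.6433e+08
R = ln(9.6433e+08)
= 20.6869

20.6869


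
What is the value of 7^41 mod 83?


p = 83 is prime and the exponent is (p-1)/2 = 41, so by Euler's criterion 7^41 = (7/83) = +1 or -1 mod 83.
Compute by square-and-multiply:
  41 = 32 + 8 + 1 (binary 101001)
  Repeated squaring mod 83: 7^1 = 7, 7^2 = 49, 7^4 = 77, 7^8 = 36, 7^16 = 51, 7^32 = 28
  7^41 = 7^32 * 7^8 * 7^1 = 28 * 36 * 7 mod 83
    28 * 36 = 1008 = 12 mod 83
    12 * 7 = 84 = 1 mod 83
  7^41 = 1 mod 83
Result 1: 7 is a quadratic residue mod 83.
7^41 mod 83 = 1

1


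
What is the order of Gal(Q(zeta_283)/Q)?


|Gal(Q(zeta_283)/Q)| = phi(283)
= 282

282


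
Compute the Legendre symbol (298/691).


p = 691 is prime, so compute (298/691) with the reciprocity algorithm (Jacobi-symbol steps: pull out 2s via (2/n), flip via reciprocity, reduce):
  pull out 2: (2/691) = -1  (since 691 mod 8 = 3)
  reciprocity: (149/691) -> +(691/149)
  reduce: (95/149)
  reciprocity: (95/149) -> +(149/95)
  reduce: (54/95)
  pull out 2: (2/95) = +1  (since 95 mod 8 = 7)
  reciprocity: (27/95) -> -(95/27)
  reduce: (14/27)
  pull out 2: (2/27) = -1  (since 27 mod 8 = 3)
  reciprocity: (7/27) -> -(27/7)
  reduce: (6/7)
  pull out 2: (2/7) = +1  (since 7 mod 8 = 7)
  reciprocity: (3/7) -> -(7/3)
  reduce: (1/3)
  (1/3) = 1
Product of signs = -1
(298/691) = -1

-1


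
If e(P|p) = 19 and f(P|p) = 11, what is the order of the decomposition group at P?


|D_P| = e * f
= 19 * 11
= 209

209


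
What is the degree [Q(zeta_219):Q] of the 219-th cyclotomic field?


The degree equals Euler's totient phi(219).
219 = 3 * 73
phi(219) = 144

144


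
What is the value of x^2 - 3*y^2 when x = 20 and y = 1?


x^2 - d*y^2
= 20^2 - 3*1^2
= 400 - 3
= 397

397


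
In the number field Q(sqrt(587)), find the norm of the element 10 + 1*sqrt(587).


N(a + b*sqrt(d)) = a^2 - d*b^2
= (10)^2 - (587)*(1)^2
= 100 - 587
= -487

-487


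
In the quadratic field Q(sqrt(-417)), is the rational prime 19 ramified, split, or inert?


K = Q(sqrt(-417)). Since d mod 4 = 3, disc(K) = -1668.
Check p | disc: -1668 mod 19 = 4.
p does not divide disc. Compute Legendre symbol (d/p):
1^((19-1)/2) mod 19 = 1
(d/p) = 1, so p splits: (p) = P*P' with e=1, f=1, g=2.
Therefore p is split.

split


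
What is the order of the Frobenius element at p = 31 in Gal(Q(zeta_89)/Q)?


The Frobenius at p in Gal(Q(zeta_n)/Q) = (Z/nZ)* is the class of p, so its order is ord_89(31), the smallest k >= 1 with 31^k = 1 mod 89.
n = 89 = 89, phi(89) = 88; the order divides phi(n).
Divisors of 88: 1, 2, 4, 8, 11, 22, 44, 88
Repeated squaring mod 89: 31^1 = 31, 31^2 = 71, 31^4 = 57, 31^8 = 45, 31^16 = 67, 31^32 = 39, 31^64 = 8
Test divisors in increasing order:
  k=1: 31^1 = 31 mod 89
  k=2: 31^2 = 71 mod 89
  k=4: 31^4 = 57 mod 89
  k=8: 31^8 = 45 mod 89
  k=11: 31^11 = 45 * 71 * 31 = 77 mod 89
  k=22: 31^22 = 67 * 57 * 71 = 55 mod 89
  k=44: 31^44 = 39 * 45 * 57 = 88 mod 89
  k=88: 31^88 = 8 * 67 * 45 = 1 mod 89  <- first divisor giving 1
Order = 88

88


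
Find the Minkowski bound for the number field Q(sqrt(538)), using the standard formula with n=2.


d = 538, d mod 4 = 2, so disc(K) = 4d = 2152; |disc(K)| = 2152
Real quadratic field, so n = 2, s = r2 = 0, r1 = 2
M = (n!/n^n) * (4/pi)^s * sqrt(|disc(K)|) = (2!/2^2) * (4/pi)^0 * sqrt(2152)
= 0.5 * 1.000000 * 46.389654
= 23.1948

23.1948


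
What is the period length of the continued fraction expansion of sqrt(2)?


Run the CF algorithm for sqrt(2).
a_0 = floor(sqrt(2)) = 1; set m_0=0, q_0=1.
Recurrence: m' = q*a - m,  q' = (d - m'^2)/q,  a' = floor((a_0 + m')/q').
  step 1: m=1, q=1, a=2
a_1 = 2*a_0 = 2, so the period closes here.
sqrt(2) = [1; 2]
Period length = 1

1


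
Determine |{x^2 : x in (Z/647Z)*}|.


For prime p, the number of non-zero quadratic residues is (p-1)/2.
= (647-1)/2
= 323

323


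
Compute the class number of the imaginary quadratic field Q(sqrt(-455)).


K = Q(sqrt(-455)). d mod 4 = 1, so D = disc(K) = d = -455
h(K) equals the number of primitive reduced positive-definite forms (a, b, c) = a*x^2 + b*x*y + c*y^2 with b^2 - 4ac = D,
where reduced means |b| <= a <= c, with b >= 0 whenever |b| = a or a = c, and primitive means gcd(a, b, c) = 1.
Reduced forces 3a^2 <= |D| = 455, so 1 <= a <= 12; b must have the parity of D, and c = (b^2 - D)/(4a) must be an integer >= a.
Enumerate a = 1..12, b in [-a, a]:
  a=1: (1, 1, 114)  [1]
  a=2: (2, -1, 57), (2, 1, 57)  [2]
  a=3: (3, -1, 38), (3, 1, 38)  [2]
  a=4: (4, -3, 29), (4, 3, 29)  [2]
  a=5: (5, 5, 24)  [1]
  a=6: (6, -5, 20), (6, -1, 19), (6, 1, 19), (6, 5, 20)  [4]
  a=7: (7, 7, 18)  [1]
  a=8: (8, -5, 15), (8, 5, 15)  [2]
  a=9: (9, -7, 14), (9, 7, 14)  [2]
  a=10: (10, -5, 12), (10, 5, 12)  [2]
  a=11: none
  a=12: (12, 11, 12)  [1]
Total reduced forms: 1 + 2 + 2 + 2 + 1 + 4 + 1 + 2 + 2 + 2 + 1 = 20
h = 20

20


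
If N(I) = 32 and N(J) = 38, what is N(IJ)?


N(IJ) = N(I) * N(J)
= 32 * 38
= 1216

1216


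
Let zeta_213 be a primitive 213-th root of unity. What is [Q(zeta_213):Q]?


The degree equals Euler's totient phi(213).
213 = 3 * 71
phi(213) = 140

140


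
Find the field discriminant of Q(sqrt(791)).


For K = Q(sqrt(d)) with d squarefree: disc(K) = d if d = 1 mod 4, and disc(K) = 4d if d = 2 or 3 mod 4.
Here d = 791, and d mod 4 = 3.
d = 3 mod 4, not 1 (O_K = Z[sqrt(d)]), so disc(K) = 4d = 4 * (791) = 3164

3164


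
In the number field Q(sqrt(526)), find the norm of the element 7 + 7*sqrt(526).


N(a + b*sqrt(d)) = a^2 - d*b^2
= (7)^2 - (526)*(7)^2
= 49 - 25774
= -25725

-25725


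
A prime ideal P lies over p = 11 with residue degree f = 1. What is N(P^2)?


N(P^a) = p^(a*f)
= 11^(2*1)
= 11^2
= 121

121


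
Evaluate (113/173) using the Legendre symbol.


p = 173 is prime, so compute (113/173) with the reciprocity algorithm (Jacobi-symbol steps: pull out 2s via (2/n), flip via reciprocity, reduce):
  reciprocity: (113/173) -> +(173/113)
  reduce: (60/113)
  pull out 2: (2/113) = +1  (since 113 mod 8 = 1)
  pull out 2: (2/113) = +1  (since 113 mod 8 = 1)
  reciprocity: (15/113) -> +(113/15)
  reduce: (8/15)
  pull out 2: (2/15) = +1  (since 15 mod 8 = 7)
  pull out 2: (2/15) = +1  (since 15 mod 8 = 7)
  pull out 2: (2/15) = +1  (since 15 mod 8 = 7)
  (1/15) = 1
Product of signs = 1
(113/173) = 1

1
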